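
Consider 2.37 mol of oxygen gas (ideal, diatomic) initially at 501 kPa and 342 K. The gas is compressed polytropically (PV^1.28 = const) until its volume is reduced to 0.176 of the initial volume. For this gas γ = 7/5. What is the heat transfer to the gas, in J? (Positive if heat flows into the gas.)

-4520 J

V₁ = nRT₁/P₁ = 2.37×8.314×342/501 = 13.5 L.
Polytropic n=1.28: T₂ = T₁(V₁/V₂)^(n−1) = 342×(5.68)^0.28 = 556 K; P₂ = P₁(V₁/V₂)^n = 4630 kPa.
W = (P₁V₁−P₂V₂)/(n−1) = (501×13.5−4630×2.37)/0.28 = -15100 J.
ΔU = nCvΔT = 2.37×20.8×(556−342) = 10600 J.
Q = ΔU + W = -4520 J.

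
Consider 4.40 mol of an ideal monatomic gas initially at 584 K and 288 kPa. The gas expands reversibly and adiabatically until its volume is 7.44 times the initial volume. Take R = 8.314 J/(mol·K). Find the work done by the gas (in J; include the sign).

V₁ = nRT₁/P₁ = 4.40×8.314×584/288 = 74.2 L.
Adiabatic: TV^(γ−1) = const ⇒ T₂ = 584×(0.134)^0.667 = 153 K; PV^γ = const ⇒ P₂ = 10.2 kPa.
ΔU = nCvΔT = 4.40×12.5×(153−584) = -23600 J.
Q = 0 for an adiabatic process, so W = −ΔU = 23600 J.

23600 J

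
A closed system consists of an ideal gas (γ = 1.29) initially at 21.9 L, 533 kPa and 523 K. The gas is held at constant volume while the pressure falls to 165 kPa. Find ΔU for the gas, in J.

n = P₁V₁/(RT₁) = 533×21.9/(8.314×523) = 2.68 mol.
Isochoric: V stays 21.9 L; P/T = const ⇒ T₂ = 162 K, P₂ = 165 kPa.
For an ideal gas ΔU = nCvΔT with Cv = R/(γ−1) = 28.7 J/(mol·K).
ΔU = 2.68×28.7×(162−523) = -27800 J.

-27800 J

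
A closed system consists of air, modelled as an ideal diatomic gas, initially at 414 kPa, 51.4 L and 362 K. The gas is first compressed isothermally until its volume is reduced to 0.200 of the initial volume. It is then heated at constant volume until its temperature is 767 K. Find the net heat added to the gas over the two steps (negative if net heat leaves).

25300 J

n = P₁V₁/(RT₁) = 414×51.4/(8.314×362) = 7.07 mol.
Step 1 — Isothermal: T stays 362 K; PV = const ⇒ V₂ = 10.3 L, P₂ = 2070 kPa.
ΔU = 0 (ideal gas, T constant).
W = nRT ln(V₂/V₁) = 7.07×8.314×362×ln(0.200) = -34200 J.
Q = ΔU + W = -34200 J.
State after step 1: P = 2070 kPa, V = 10.3 L, T = 362 K.
Step 2 — Isochoric: V stays 10.3 L; P/T = const ⇒ T₂ = 767 K, P₂ = 4390 kPa.
W = 0 (no volume change).
ΔU = nCvΔT = 7.07×20.8×(767−362) = 59500 J.
Q = ΔU = 59500 J.
Net over both steps: W = -34200 J, Q = 25300 J, ΔU = 59500 J.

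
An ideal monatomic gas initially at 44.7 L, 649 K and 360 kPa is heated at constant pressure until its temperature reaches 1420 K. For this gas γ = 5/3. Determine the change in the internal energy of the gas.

n = P₁V₁/(RT₁) = 360×44.7/(8.314×649) = 2.98 mol.
Isobaric: P stays 360 kPa; V/T = const ⇒ T₂ = 1420 K, V₂ = 97.8 L.
For an ideal gas ΔU = nCvΔT with Cv = (3/2)R = 12.5 J/(mol·K).
ΔU = 2.98×12.5×(1420−649) = 28700 J.

28700 J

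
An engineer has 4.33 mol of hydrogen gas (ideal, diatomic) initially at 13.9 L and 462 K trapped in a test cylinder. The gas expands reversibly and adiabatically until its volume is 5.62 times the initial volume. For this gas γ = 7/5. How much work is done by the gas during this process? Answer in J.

20700 J

P₁ = nRT₁/V₁ = 4.33×8.314×462/13.9 = 1200 kPa.
Adiabatic: TV^(γ−1) = const ⇒ T₂ = 462×(0.178)^0.400 = 232 K; PV^γ = const ⇒ P₂ = 107 kPa.
ΔU = nCvΔT = 4.33×20.8×(232−462) = -20700 J.
Q = 0 for an adiabatic process, so W = −ΔU = 20700 J.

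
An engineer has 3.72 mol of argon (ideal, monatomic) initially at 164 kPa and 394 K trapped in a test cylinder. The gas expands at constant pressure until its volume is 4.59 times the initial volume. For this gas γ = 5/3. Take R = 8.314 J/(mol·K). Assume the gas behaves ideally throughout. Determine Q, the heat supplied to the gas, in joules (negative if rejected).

V₁ = nRT₁/P₁ = 3.72×8.314×394/164 = 74.3 L.
Isobaric: P stays 164 kPa; V/T = const ⇒ T₂ = 1810 K, V₂ = 341 L.
W = PΔV = 164×(341−74.3) kPa·L = 43700 J.
ΔU = nCvΔT = 3.72×12.5×(1810−394) = 65600 J.
Q = ΔU + W = nCpΔT = 109000 J.

109000 J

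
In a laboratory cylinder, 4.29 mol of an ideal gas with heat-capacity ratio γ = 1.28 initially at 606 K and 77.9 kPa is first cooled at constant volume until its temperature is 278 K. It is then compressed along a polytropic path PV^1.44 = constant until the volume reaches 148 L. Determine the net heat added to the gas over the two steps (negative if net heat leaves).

-37700 J

V₁ = nRT₁/P₁ = 4.29×8.314×606/77.9 = 277 L.
Step 1 — Isochoric: V stays 277 L; P/T = const ⇒ T₂ = 278 K, P₂ = 35.7 kPa.
W = 0 (no volume change).
ΔU = nCvΔT = 4.29×29.7×(278−606) = -41800 J.
Q = ΔU = -41800 J.
State after step 1: P = 35.7 kPa, V = 277 L, T = 278 K.
Step 2 — Polytropic n=1.44: T₂ = T₁(V₁/V₂)^(n−1) = 278×(1.87)^0.44 = 367 K; P₂ = P₁(V₁/V₂)^n = 88.3 kPa.
W = (P₁V₁−P₂V₂)/(n−1) = (35.7×277−88.3×148)/0.44 = -7180 J.
ΔU = nCvΔT = 4.29×29.7×(367−278) = 11300 J.
Q = ΔU + W = 4100 J.
Net over both steps: W = -7180 J, Q = -37700 J, ΔU = -30500 J.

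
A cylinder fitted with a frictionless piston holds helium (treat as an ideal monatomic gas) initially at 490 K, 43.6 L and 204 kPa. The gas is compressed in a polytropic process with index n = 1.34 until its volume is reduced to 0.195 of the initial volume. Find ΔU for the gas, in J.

n = P₁V₁/(RT₁) = 204×43.6/(8.314×490) = 2.18 mol.
Polytropic n=1.34: T₂ = T₁(V₁/V₂)^(n−1) = 490×(5.13)^0.34 = 854 K; P₂ = P₁(V₁/V₂)^n = 1820 kPa.
For an ideal gas ΔU = nCvΔT with Cv = (3/2)R = 12.5 J/(mol·K).
ΔU = 2.18×12.5×(854−490) = 9920 J.

9920 J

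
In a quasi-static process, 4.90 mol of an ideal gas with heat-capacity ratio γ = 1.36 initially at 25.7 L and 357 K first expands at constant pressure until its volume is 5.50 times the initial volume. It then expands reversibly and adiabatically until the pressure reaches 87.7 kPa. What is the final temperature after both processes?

P₁ = nRT₁/V₁ = 4.90×8.314×357/25.7 = 566 kPa.
Step 1 — Isobaric: P stays 566 kPa; V/T = const ⇒ T₂ = 1960 K, V₂ = 141 L.
W = PΔV = 566×(141−25.7) kPa·L = 65400 J.
ΔU = nCvΔT = 4.90×23.1×(1960−357) = 182000 J.
Q = ΔU + W = nCpΔT = 247000 J.
State after step 1: P = 566 kPa, V = 141 L, T = 1960 K.
Step 2 — Adiabatic: T₂/T₁ = (P₂/P₁)^((γ−1)/γ) ⇒ T₂ = 1960×(0.155)^0.265 = 1200 K; V₂ = 557 L.
ΔU = nCvΔT = 4.90×23.1×(1200−1960) = -86600 J.
Q = 0 for an adiabatic process, so W = −ΔU = 86600 J.
Net over both steps: W = 152000 J, Q = 247000 J, ΔU = 95200 J.

1200 K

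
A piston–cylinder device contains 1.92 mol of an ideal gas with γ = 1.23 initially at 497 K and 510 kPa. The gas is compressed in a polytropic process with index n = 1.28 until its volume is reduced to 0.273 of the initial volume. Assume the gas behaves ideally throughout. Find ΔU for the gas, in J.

15100 J

V₁ = nRT₁/P₁ = 1.92×8.314×497/510 = 15.6 L.
Polytropic n=1.28: T₂ = T₁(V₁/V₂)^(n−1) = 497×(3.66)^0.28 = 715 K; P₂ = P₁(V₁/V₂)^n = 2690 kPa.
For an ideal gas ΔU = nCvΔT with Cv = R/(γ−1) = 36.1 J/(mol·K).
ΔU = 1.92×36.1×(715−497) = 15100 J.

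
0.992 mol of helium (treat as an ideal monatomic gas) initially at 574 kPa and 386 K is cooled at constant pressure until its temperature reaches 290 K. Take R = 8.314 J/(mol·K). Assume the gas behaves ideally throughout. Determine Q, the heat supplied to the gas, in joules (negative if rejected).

-1980 J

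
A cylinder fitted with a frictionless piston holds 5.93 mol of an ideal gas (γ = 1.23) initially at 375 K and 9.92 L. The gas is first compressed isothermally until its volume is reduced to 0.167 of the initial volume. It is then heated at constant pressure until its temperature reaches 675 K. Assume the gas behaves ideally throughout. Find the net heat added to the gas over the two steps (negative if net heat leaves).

46000 J

P₁ = nRT₁/V₁ = 5.93×8.314×375/9.92 = 1860 kPa.
Step 1 — Isothermal: T stays 375 K; PV = const ⇒ V₂ = 1.66 L, P₂ = 11200 kPa.
ΔU = 0 (ideal gas, T constant).
W = nRT ln(V₂/V₁) = 5.93×8.314×375×ln(0.167) = -33100 J.
Q = ΔU + W = -33100 J.
State after step 1: P = 11200 kPa, V = 1.66 L, T = 375 K.
Step 2 — Isobaric: P stays 11200 kPa; V/T = const ⇒ T₂ = 675 K, V₂ = 2.98 L.
W = PΔV = 11200×(2.98−1.66) kPa·L = 14800 J.
ΔU = nCvΔT = 5.93×36.1×(675−375) = 64300 J.
Q = ΔU + W = nCpΔT = 79100 J.
Net over both steps: W = -18300 J, Q = 46000 J, ΔU = 64300 J.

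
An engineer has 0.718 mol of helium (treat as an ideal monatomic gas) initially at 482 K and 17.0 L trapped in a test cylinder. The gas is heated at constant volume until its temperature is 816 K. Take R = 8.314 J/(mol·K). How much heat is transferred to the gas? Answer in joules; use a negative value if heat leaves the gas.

2990 J

P₁ = nRT₁/V₁ = 0.718×8.314×482/17.0 = 169 kPa.
Isochoric: V stays 17.0 L; P/T = const ⇒ T₂ = 816 K, P₂ = 287 kPa.
W = 0 (no volume change).
ΔU = nCvΔT = 0.718×12.5×(816−482) = 2990 J.
Q = ΔU = 2990 J.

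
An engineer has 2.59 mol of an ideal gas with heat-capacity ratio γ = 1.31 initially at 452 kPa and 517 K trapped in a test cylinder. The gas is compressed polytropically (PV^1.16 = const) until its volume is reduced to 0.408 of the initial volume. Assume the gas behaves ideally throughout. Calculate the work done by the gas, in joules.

-10700 J

V₁ = nRT₁/P₁ = 2.59×8.314×517/452 = 24.6 L.
Polytropic n=1.16: T₂ = T₁(V₁/V₂)^(n−1) = 517×(2.45)^0.16 = 597 K; P₂ = P₁(V₁/V₂)^n = 1280 kPa.
W = (P₁V₁−P₂V₂)/(n−1) = (452×24.6−1280×10.0)/0.16 = -10700 J.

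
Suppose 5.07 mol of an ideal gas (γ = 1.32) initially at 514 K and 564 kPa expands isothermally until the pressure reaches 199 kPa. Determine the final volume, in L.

V₁ = nRT₁/P₁ = 5.07×8.314×514/564 = 38.4 L.
Isothermal: T stays 514 K; PV = const ⇒ V₂ = 109 L, P₂ = 199 kPa.

109 L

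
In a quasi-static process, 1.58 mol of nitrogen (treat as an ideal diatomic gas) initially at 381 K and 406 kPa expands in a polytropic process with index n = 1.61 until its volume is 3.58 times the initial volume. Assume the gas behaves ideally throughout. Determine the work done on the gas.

V₁ = nRT₁/P₁ = 1.58×8.314×381/406 = 12.3 L.
Polytropic n=1.61: T₂ = T₁(V₁/V₂)^(n−1) = 381×(0.279)^0.61 = 175 K; P₂ = P₁(V₁/V₂)^n = 52.1 kPa.
W = (P₁V₁−P₂V₂)/(n−1) = (406×12.3−52.1×44.1)/0.61 = 4440 J.
Work done on the gas = −W_by = -4440 J.

-4440 J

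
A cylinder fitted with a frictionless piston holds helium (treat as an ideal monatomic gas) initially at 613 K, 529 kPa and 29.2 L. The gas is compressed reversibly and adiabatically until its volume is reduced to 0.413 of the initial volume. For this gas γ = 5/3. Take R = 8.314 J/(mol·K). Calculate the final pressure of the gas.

2310 kPa

Adiabatic: TV^(γ−1) = const ⇒ T₂ = 613×(2.42)^0.667 = 1110 K; PV^γ = const ⇒ P₂ = 2310 kPa.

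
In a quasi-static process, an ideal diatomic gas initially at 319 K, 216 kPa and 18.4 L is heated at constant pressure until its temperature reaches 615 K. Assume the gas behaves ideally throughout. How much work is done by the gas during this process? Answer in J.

n = P₁V₁/(RT₁) = 216×18.4/(8.314×319) = 1.50 mol.
Isobaric: P stays 216 kPa; V/T = const ⇒ T₂ = 615 K, V₂ = 35.5 L.
W = PΔV = 216×(35.5−18.4) kPa·L = 3690 J.

3690 J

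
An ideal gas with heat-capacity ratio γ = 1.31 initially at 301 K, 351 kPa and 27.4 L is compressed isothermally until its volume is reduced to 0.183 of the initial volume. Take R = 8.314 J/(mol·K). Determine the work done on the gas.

n = P₁V₁/(RT₁) = 351×27.4/(8.314×301) = 3.84 mol.
Isothermal: T stays 301 K; PV = const ⇒ V₂ = 5.01 L, P₂ = 1920 kPa.
W = nRT ln(V₂/V₁) = 3.84×8.314×301×ln(0.183) = -16300 J.
Work done on the gas = −W_by = 16300 J.

16300 J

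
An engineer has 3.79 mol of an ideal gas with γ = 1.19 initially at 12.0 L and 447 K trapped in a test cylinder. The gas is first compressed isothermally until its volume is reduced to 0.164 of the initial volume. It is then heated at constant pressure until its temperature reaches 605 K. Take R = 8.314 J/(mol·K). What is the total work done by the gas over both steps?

-20500 J

P₁ = nRT₁/V₁ = 3.79×8.314×447/12.0 = 1170 kPa.
Step 1 — Isothermal: T stays 447 K; PV = const ⇒ V₂ = 1.97 L, P₂ = 7160 kPa.
ΔU = 0 (ideal gas, T constant).
W = nRT ln(V₂/V₁) = 3.79×8.314×447×ln(0.164) = -25500 J.
Q = ΔU + W = -25500 J.
State after step 1: P = 7160 kPa, V = 1.97 L, T = 447 K.
Step 2 — Isobaric: P stays 7160 kPa; V/T = const ⇒ T₂ = 605 K, V₂ = 2.66 L.
W = PΔV = 7160×(2.66−1.97) kPa·L = 4980 J.
ΔU = nCvΔT = 3.79×43.8×(605−447) = 26200 J.
Q = ΔU + W = nCpΔT = 31200 J.
Net over both steps: W = -20500 J, Q = 5720 J, ΔU = 26200 J.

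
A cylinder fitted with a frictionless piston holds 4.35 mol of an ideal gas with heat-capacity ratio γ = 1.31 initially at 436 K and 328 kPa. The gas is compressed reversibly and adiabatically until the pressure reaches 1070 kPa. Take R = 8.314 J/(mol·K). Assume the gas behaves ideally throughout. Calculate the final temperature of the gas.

V₁ = nRT₁/P₁ = 4.35×8.314×436/328 = 48.1 L.
Adiabatic: T₂/T₁ = (P₂/P₁)^((γ−1)/γ) ⇒ T₂ = 436×(3.26)^0.237 = 577 K; V₂ = 19.5 L.

577 K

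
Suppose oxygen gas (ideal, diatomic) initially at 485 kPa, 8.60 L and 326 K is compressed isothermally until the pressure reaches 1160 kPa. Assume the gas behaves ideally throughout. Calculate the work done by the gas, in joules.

-3640 J

n = P₁V₁/(RT₁) = 485×8.60/(8.314×326) = 1.54 mol.
Isothermal: T stays 326 K; PV = const ⇒ V₂ = 3.60 L, P₂ = 1160 kPa.
W = nRT ln(V₂/V₁) = 1.54×8.314×326×ln(0.418) = -3640 J.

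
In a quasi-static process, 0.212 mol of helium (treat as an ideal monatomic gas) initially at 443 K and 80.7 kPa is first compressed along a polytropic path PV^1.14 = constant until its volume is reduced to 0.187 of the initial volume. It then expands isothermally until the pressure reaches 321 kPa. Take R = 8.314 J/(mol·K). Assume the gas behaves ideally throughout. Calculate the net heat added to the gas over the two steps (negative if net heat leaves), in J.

V₁ = nRT₁/P₁ = 0.212×8.314×443/80.7 = 9.68 L.
Step 1 — Polytropic n=1.14: T₂ = T₁(V₁/V₂)^(n−1) = 443×(5.35)^0.14 = 560 K; P₂ = P₁(V₁/V₂)^n = 546 kPa.
W = (P₁V₁−P₂V₂)/(n−1) = (80.7×9.68−546×1.81)/0.14 = -1480 J.
ΔU = nCvΔT = 0.212×12.5×(560−443) = 310 J.
Q = ΔU + W = -1170 J.
State after step 1: P = 546 kPa, V = 1.81 L, T = 560 K.
Step 2 — Isothermal: T stays 560 K; PV = const ⇒ V₂ = 3.08 L, P₂ = 321 kPa.
ΔU = 0 (ideal gas, T constant).
W = nRT ln(V₂/V₁) = 0.212×8.314×560×ln(1.70) = 524 J.
Q = ΔU + W = 524 J.
Net over both steps: W = -952 J, Q = -642 J, ΔU = 310 J.

-642 J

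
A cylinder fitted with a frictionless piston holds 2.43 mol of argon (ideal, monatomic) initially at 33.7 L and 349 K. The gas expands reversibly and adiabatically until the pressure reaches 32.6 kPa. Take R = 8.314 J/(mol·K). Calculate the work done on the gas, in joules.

-5550 J

P₁ = nRT₁/V₁ = 2.43×8.314×349/33.7 = 209 kPa.
Adiabatic: T₂/T₁ = (P₂/P₁)^((γ−1)/γ) ⇒ T₂ = 349×(0.156)^0.400 = 166 K; V₂ = 103 L.
ΔU = nCvΔT = 2.43×12.5×(166−349) = -5550 J.
Q = 0 for an adiabatic process, so W = −ΔU = 5550 J.
Work done on the gas = −W_by = -5550 J.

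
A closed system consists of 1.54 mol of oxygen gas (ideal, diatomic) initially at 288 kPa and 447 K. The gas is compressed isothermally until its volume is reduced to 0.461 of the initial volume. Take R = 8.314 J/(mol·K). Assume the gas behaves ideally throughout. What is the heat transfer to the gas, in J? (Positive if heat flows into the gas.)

-4430 J

V₁ = nRT₁/P₁ = 1.54×8.314×447/288 = 19.9 L.
Isothermal: T stays 447 K; PV = const ⇒ V₂ = 9.16 L, P₂ = 625 kPa.
ΔU = 0 (ideal gas, T constant).
W = nRT ln(V₂/V₁) = 1.54×8.314×447×ln(0.461) = -4430 J.
Q = ΔU + W = -4430 J.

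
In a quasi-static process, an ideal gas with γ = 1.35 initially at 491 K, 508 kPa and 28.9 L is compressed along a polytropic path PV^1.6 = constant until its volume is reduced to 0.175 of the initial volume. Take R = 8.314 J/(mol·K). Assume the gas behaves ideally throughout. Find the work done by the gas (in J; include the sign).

n = P₁V₁/(RT₁) = 508×28.9/(8.314×491) = 3.60 mol.
Polytropic n=1.6: T₂ = T₁(V₁/V₂)^(n−1) = 491×(5.71)^0.60 = 1400 K; P₂ = P₁(V₁/V₂)^n = 8260 kPa.
W = (P₁V₁−P₂V₂)/(n−1) = (508×28.9−8260×5.06)/0.60 = -45200 J.

-45200 J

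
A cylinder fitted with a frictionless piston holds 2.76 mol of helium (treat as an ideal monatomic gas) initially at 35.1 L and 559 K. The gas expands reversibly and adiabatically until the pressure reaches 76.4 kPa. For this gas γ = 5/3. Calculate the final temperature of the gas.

P₁ = nRT₁/V₁ = 2.76×8.314×559/35.1 = 365 kPa.
Adiabatic: T₂/T₁ = (P₂/P₁)^((γ−1)/γ) ⇒ T₂ = 559×(0.209)^0.400 = 299 K; V₂ = 89.8 L.

299 K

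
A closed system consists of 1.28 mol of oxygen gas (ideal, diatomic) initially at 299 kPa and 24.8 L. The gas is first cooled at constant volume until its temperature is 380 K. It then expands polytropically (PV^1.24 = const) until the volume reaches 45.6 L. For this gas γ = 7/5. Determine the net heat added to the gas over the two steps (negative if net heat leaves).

T₁ = P₁V₁/(nR) = 299×24.8/(1.28×8.314) = 697 K.
Step 1 — Isochoric: V stays 24.8 L; P/T = const ⇒ T₂ = 380 K, P₂ = 163 kPa.
W = 0 (no volume change).
ΔU = nCvΔT = 1.28×20.8×(380−697) = -8430 J.
Q = ΔU = -8430 J.
State after step 1: P = 163 kPa, V = 24.8 L, T = 380 K.
Step 2 — Polytropic n=1.24: T₂ = T₁(V₁/V₂)^(n−1) = 380×(0.544)^0.24 = 328 K; P₂ = P₁(V₁/V₂)^n = 76.6 kPa.
W = (P₁V₁−P₂V₂)/(n−1) = (163×24.8−76.6×45.6)/0.24 = 2290 J.
ΔU = nCvΔT = 1.28×20.8×(328−380) = -1370 J.
Q = ΔU + W = 917 J.
Net over both steps: W = 2290 J, Q = -7510 J, ΔU = -9800 J.

-7510 J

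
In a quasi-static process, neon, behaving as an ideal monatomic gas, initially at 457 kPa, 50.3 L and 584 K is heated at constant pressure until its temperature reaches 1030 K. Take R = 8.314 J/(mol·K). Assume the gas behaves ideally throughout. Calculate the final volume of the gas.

Isobaric: P stays 457 kPa; V/T = const ⇒ T₂ = 1030 K, V₂ = 88.7 L.

88.7 L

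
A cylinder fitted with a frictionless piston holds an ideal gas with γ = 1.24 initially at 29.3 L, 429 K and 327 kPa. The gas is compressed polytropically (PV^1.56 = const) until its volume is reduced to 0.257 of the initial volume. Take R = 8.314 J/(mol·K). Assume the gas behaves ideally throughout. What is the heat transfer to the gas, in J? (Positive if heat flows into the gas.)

n = P₁V₁/(RT₁) = 327×29.3/(8.314×429) = 2.69 mol.
Polytropic n=1.56: T₂ = T₁(V₁/V₂)^(n−1) = 429×(3.89)^0.56 = 918 K; P₂ = P₁(V₁/V₂)^n = 2720 kPa.
W = (P₁V₁−P₂V₂)/(n−1) = (327×29.3−2720×7.53)/0.56 = -19500 J.
ΔU = nCvΔT = 2.69×34.6×(918−429) = 45500 J.
Q = ΔU + W = 26000 J.

26000 J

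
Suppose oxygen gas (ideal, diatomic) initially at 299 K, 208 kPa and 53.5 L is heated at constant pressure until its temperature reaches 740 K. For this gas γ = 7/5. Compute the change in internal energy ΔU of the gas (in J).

41000 J

n = P₁V₁/(RT₁) = 208×53.5/(8.314×299) = 4.48 mol.
Isobaric: P stays 208 kPa; V/T = const ⇒ T₂ = 740 K, V₂ = 132 L.
For an ideal gas ΔU = nCvΔT with Cv = (5/2)R = 20.8 J/(mol·K).
ΔU = 4.48×20.8×(740−299) = 41000 J.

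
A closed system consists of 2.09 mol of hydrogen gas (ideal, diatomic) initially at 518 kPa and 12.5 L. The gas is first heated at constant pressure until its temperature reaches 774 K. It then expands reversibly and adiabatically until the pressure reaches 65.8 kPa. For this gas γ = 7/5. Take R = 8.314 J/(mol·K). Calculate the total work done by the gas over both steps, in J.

22000 J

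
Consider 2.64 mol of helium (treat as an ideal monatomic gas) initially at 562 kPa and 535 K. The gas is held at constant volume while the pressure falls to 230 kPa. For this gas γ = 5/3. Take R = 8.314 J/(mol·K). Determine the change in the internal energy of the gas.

V₁ = nRT₁/P₁ = 2.64×8.314×535/562 = 20.9 L.
Isochoric: V stays 20.9 L; P/T = const ⇒ T₂ = 219 K, P₂ = 230 kPa.
For an ideal gas ΔU = nCvΔT with Cv = (3/2)R = 12.5 J/(mol·K).
ΔU = 2.64×12.5×(219−535) = -10400 J.

-10400 J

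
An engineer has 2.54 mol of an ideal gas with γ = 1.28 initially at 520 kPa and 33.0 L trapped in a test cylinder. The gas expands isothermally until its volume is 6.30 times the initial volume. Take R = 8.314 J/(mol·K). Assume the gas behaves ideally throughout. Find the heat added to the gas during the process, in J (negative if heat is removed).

31600 J

T₁ = P₁V₁/(nR) = 520×33.0/(2.54×8.314) = 813 K.
Isothermal: T stays 813 K; PV = const ⇒ V₂ = 208 L, P₂ = 82.5 kPa.
ΔU = 0 (ideal gas, T constant).
W = nRT ln(V₂/V₁) = 2.54×8.314×813×ln(6.30) = 31600 J.
Q = ΔU + W = 31600 J.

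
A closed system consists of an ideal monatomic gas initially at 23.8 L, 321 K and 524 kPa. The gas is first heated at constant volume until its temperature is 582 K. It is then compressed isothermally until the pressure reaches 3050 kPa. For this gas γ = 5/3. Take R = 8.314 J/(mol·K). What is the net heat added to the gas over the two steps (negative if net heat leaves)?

n = P₁V₁/(RT₁) = 524×23.8/(8.314×321) = 4.67 mol.
Step 1 — Isochoric: V stays 23.8 L; P/T = const ⇒ T₂ = 582 K, P₂ = 950 kPa.
W = 0 (no volume change).
ΔU = nCvΔT = 4.67×12.5×(582−321) = 15200 J.
Q = ΔU = 15200 J.
State after step 1: P = 950 kPa, V = 23.8 L, T = 582 K.
Step 2 — Isothermal: T stays 582 K; PV = const ⇒ V₂ = 7.41 L, P₂ = 3050 kPa.
ΔU = 0 (ideal gas, T constant).
W = nRT ln(V₂/V₁) = 4.67×8.314×582×ln(0.311) = -26400 J.
Q = ΔU + W = -26400 J.
Net over both steps: W = -26400 J, Q = -11200 J, ΔU = 15200 J.

-11200 J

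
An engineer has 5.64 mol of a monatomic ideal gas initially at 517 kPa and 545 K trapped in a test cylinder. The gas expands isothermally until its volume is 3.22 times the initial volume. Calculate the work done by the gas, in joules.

V₁ = nRT₁/P₁ = 5.64×8.314×545/517 = 49.4 L.
Isothermal: T stays 545 K; PV = const ⇒ V₂ = 159 L, P₂ = 161 kPa.
W = nRT ln(V₂/V₁) = 5.64×8.314×545×ln(3.22) = 29900 J.

29900 J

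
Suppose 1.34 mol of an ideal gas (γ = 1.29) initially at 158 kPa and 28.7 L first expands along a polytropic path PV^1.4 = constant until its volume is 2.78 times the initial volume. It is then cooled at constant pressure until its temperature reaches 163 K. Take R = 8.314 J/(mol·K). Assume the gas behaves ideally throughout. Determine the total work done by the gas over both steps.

2610 J

T₁ = P₁V₁/(nR) = 158×28.7/(1.34×8.314) = 407 K.
Step 1 — Polytropic n=1.4: T₂ = T₁(V₁/V₂)^(n−1) = 407×(0.360)^0.40 = 270 K; P₂ = P₁(V₁/V₂)^n = 37.8 kPa.
W = (P₁V₁−P₂V₂)/(n−1) = (158×28.7−37.8×79.8)/0.40 = 3810 J.
ΔU = nCvΔT = 1.34×28.7×(270−407) = -5250 J.
Q = ΔU + W = -1440 J.
State after step 1: P = 37.8 kPa, V = 79.8 L, T = 270 K.
Step 2 — Isobaric: P stays 37.8 kPa; V/T = const ⇒ T₂ = 163 K, V₂ = 48.1 L.
W = PΔV = 37.8×(48.1−79.8) kPa·L = -1200 J.
ΔU = nCvΔT = 1.34×28.7×(163−270) = -4130 J.
Q = ΔU + W = nCpΔT = -5320 J.
Net over both steps: W = 2610 J, Q = -6770 J, ΔU = -9370 J.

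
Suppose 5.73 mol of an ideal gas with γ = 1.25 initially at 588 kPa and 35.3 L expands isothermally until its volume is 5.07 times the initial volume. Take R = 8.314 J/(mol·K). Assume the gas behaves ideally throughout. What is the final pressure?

116 kPa

T₁ = P₁V₁/(nR) = 588×35.3/(5.73×8.314) = 436 K.
Isothermal: T stays 436 K; PV = const ⇒ V₂ = 179 L, P₂ = 116 kPa.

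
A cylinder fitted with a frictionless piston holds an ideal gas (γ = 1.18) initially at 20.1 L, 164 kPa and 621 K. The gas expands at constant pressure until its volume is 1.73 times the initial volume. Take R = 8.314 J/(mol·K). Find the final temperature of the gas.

1070 K

Isobaric: P stays 164 kPa; V/T = const ⇒ T₂ = 1070 K, V₂ = 34.8 L.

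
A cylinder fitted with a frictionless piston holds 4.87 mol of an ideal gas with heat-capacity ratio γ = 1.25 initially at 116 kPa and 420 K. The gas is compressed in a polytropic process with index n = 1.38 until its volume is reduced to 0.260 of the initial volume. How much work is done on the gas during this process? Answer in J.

29900 J

V₁ = nRT₁/P₁ = 4.87×8.314×420/116 = 147 L.
Polytropic n=1.38: T₂ = T₁(V₁/V₂)^(n−1) = 420×(3.85)^0.38 = 701 K; P₂ = P₁(V₁/V₂)^n = 744 kPa.
W = (P₁V₁−P₂V₂)/(n−1) = (116×147−744×38.1)/0.38 = -29900 J.
Work done on the gas = −W_by = 29900 J.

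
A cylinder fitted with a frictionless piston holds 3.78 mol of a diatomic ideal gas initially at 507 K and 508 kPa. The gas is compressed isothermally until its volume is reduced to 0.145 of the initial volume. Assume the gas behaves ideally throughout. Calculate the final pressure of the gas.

V₁ = nRT₁/P₁ = 3.78×8.314×507/508 = 31.4 L.
Isothermal: T stays 507 K; PV = const ⇒ V₂ = 4.55 L, P₂ = 3500 kPa.

3500 kPa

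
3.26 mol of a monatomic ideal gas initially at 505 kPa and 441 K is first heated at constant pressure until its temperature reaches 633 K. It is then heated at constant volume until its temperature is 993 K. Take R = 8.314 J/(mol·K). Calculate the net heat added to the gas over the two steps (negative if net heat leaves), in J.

V₁ = nRT₁/P₁ = 3.26×8.314×441/505 = 23.7 L.
Step 1 — Isobaric: P stays 505 kPa; V/T = const ⇒ T₂ = 633 K, V₂ = 34.0 L.
W = PΔV = 505×(34.0−23.7) kPa·L = 5200 J.
ΔU = nCvΔT = 3.26×12.5×(633−441) = 7810 J.
Q = ΔU + W = nCpΔT = 13000 J.
State after step 1: P = 505 kPa, V = 34.0 L, T = 633 K.
Step 2 — Isochoric: V stays 34.0 L; P/T = const ⇒ T₂ = 993 K, P₂ = 792 kPa.
W = 0 (no volume change).
ΔU = nCvΔT = 3.26×12.5×(993−633) = 14600 J.
Q = ΔU = 14600 J.
Net over both steps: W = 5200 J, Q = 27600 J, ΔU = 22400 J.

27600 J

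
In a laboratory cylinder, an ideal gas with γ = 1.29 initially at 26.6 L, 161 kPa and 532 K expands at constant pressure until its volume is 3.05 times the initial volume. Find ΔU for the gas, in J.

30300 J

n = P₁V₁/(RT₁) = 161×26.6/(8.314×532) = 0.968 mol.
Isobaric: P stays 161 kPa; V/T = const ⇒ T₂ = 1620 K, V₂ = 81.1 L.
For an ideal gas ΔU = nCvΔT with Cv = R/(γ−1) = 28.7 J/(mol·K).
ΔU = 0.968×28.7×(1620−532) = 30300 J.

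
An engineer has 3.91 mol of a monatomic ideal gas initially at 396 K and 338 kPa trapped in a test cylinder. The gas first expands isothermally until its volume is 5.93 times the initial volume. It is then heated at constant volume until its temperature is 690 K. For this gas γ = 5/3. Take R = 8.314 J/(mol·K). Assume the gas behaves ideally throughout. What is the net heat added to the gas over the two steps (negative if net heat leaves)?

37300 J

V₁ = nRT₁/P₁ = 3.91×8.314×396/338 = 38.1 L.
Step 1 — Isothermal: T stays 396 K; PV = const ⇒ V₂ = 226 L, P₂ = 57.0 kPa.
ΔU = 0 (ideal gas, T constant).
W = nRT ln(V₂/V₁) = 3.91×8.314×396×ln(5.93) = 22900 J.
Q = ΔU + W = 22900 J.
State after step 1: P = 57.0 kPa, V = 226 L, T = 396 K.
Step 2 — Isochoric: V stays 226 L; P/T = const ⇒ T₂ = 690 K, P₂ = 99.3 kPa.
W = 0 (no volume change).
ΔU = nCvΔT = 3.91×12.5×(690−396) = 14300 J.
Q = ΔU = 14300 J.
Net over both steps: W = 22900 J, Q = 37300 J, ΔU = 14300 J.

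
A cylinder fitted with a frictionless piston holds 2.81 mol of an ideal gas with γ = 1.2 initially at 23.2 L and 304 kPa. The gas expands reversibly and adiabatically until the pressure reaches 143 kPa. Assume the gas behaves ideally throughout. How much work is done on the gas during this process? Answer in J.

T₁ = P₁V₁/(nR) = 304×23.2/(2.81×8.314) = 302 K.
Adiabatic: T₂/T₁ = (P₂/P₁)^((γ−1)/γ) ⇒ T₂ = 302×(0.470)^0.167 = 266 K; V₂ = 43.5 L.
ΔU = nCvΔT = 2.81×41.6×(266−302) = -4170 J.
Q = 0 for an adiabatic process, so W = −ΔU = 4170 J.
Work done on the gas = −W_by = -4170 J.

-4170 J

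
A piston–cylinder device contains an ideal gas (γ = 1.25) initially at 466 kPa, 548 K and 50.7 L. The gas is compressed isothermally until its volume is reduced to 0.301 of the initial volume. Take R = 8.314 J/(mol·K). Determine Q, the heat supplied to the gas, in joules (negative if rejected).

n = P₁V₁/(RT₁) = 466×50.7/(8.314×548) = 5.19 mol.
Isothermal: T stays 548 K; PV = const ⇒ V₂ = 15.3 L, P₂ = 1550 kPa.
ΔU = 0 (ideal gas, T constant).
W = nRT ln(V₂/V₁) = 5.19×8.314×548×ln(0.301) = -28400 J.
Q = ΔU + W = -28400 J.

-28400 J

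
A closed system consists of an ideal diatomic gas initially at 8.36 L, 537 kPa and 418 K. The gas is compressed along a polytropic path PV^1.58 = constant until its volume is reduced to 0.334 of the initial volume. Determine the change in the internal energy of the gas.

9980 J

n = P₁V₁/(RT₁) = 537×8.36/(8.314×418) = 1.29 mol.
Polytropic n=1.58: T₂ = T₁(V₁/V₂)^(n−1) = 418×(2.99)^0.58 = 790 K; P₂ = P₁(V₁/V₂)^n = 3040 kPa.
For an ideal gas ΔU = nCvΔT with Cv = (5/2)R = 20.8 J/(mol·K).
ΔU = 1.29×20.8×(790−418) = 9980 J.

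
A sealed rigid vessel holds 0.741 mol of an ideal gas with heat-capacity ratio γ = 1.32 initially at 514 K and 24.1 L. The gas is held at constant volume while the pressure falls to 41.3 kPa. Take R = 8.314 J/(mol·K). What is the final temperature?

162 K

P₁ = nRT₁/V₁ = 0.741×8.314×514/24.1 = 131 kPa.
Isochoric: V stays 24.1 L; P/T = const ⇒ T₂ = 162 K, P₂ = 41.3 kPa.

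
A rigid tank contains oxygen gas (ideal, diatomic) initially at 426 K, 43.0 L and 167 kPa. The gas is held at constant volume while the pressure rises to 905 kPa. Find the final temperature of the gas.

Isochoric: V stays 43.0 L; P/T = const ⇒ T₂ = 2310 K, P₂ = 905 kPa.

2310 K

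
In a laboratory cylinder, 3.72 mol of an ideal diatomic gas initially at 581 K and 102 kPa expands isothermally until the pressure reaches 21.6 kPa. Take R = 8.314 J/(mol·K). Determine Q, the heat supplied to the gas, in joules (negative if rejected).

27900 J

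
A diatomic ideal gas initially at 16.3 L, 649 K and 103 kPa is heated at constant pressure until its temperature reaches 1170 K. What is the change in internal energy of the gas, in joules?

n = P₁V₁/(RT₁) = 103×16.3/(8.314×649) = 0.311 mol.
Isobaric: P stays 103 kPa; V/T = const ⇒ T₂ = 1170 K, V₂ = 29.4 L.
For an ideal gas ΔU = nCvΔT with Cv = (5/2)R = 20.8 J/(mol·K).
ΔU = 0.311×20.8×(1170−649) = 3370 J.

3370 J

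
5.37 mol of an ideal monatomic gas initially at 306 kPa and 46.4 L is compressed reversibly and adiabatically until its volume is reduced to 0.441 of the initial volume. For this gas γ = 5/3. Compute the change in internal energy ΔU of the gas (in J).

T₁ = P₁V₁/(nR) = 306×46.4/(5.37×8.314) = 318 K.
Adiabatic: TV^(γ−1) = const ⇒ T₂ = 318×(2.27)^0.667 = 549 K; PV^γ = const ⇒ P₂ = 1200 kPa.
For an ideal gas ΔU = nCvΔT with Cv = (3/2)R = 12.5 J/(mol·K).
ΔU = 5.37×12.5×(549−318) = 15500 J.

15500 J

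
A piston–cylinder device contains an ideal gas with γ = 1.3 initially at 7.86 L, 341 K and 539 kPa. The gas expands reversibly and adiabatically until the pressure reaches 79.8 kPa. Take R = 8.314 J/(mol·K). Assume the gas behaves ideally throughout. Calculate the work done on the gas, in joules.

n = P₁V₁/(RT₁) = 539×7.86/(8.314×341) = 1.49 mol.
Adiabatic: T₂/T₁ = (P₂/P₁)^((γ−1)/γ) ⇒ T₂ = 341×(0.148)^0.231 = 219 K; V₂ = 34.2 L.
ΔU = nCvΔT = 1.49×27.7×(219−341) = -5030 J.
Q = 0 for an adiabatic process, so W = −ΔU = 5030 J.
Work done on the gas = −W_by = -5030 J.

-5030 J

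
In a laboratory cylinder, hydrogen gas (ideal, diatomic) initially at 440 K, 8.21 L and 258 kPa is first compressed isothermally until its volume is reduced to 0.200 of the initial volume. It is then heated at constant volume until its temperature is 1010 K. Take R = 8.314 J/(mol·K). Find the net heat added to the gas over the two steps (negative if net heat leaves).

n = P₁V₁/(RT₁) = 258×8.21/(8.314×440) = 0.579 mol.
Step 1 — Isothermal: T stays 440 K; PV = const ⇒ V₂ = 1.64 L, P₂ = 1290 kPa.
ΔU = 0 (ideal gas, T constant).
W = nRT ln(V₂/V₁) = 0.579×8.314×440×ln(0.200) = -3410 J.
Q = ΔU + W = -3410 J.
State after step 1: P = 1290 kPa, V = 1.64 L, T = 440 K.
Step 2 — Isochoric: V stays 1.64 L; P/T = const ⇒ T₂ = 1010 K, P₂ = 2960 kPa.
W = 0 (no volume change).
ΔU = nCvΔT = 0.579×20.8×(1010−440) = 6860 J.
Q = ΔU = 6860 J.
Net over both steps: W = -3410 J, Q = 3450 J, ΔU = 6860 J.

3450 J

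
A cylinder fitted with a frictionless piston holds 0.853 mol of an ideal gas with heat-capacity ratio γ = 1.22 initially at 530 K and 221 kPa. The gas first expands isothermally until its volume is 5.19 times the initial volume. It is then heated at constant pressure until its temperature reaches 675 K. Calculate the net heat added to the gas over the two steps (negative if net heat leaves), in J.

V₁ = nRT₁/P₁ = 0.853×8.314×530/221 = 17.0 L.
Step 1 — Isothermal: T stays 530 K; PV = const ⇒ V₂ = 88.3 L, P₂ = 42.6 kPa.
ΔU = 0 (ideal gas, T constant).
W = nRT ln(V₂/V₁) = 0.853×8.314×530×ln(5.19) = 6190 J.
Q = ΔU + W = 6190 J.
State after step 1: P = 42.6 kPa, V = 88.3 L, T = 530 K.
Step 2 — Isobaric: P stays 42.6 kPa; V/T = const ⇒ T₂ = 675 K, V₂ = 112 L.
W = PΔV = 42.6×(112−88.3) kPa·L = 1030 J.
ΔU = nCvΔT = 0.853×37.8×(675−530) = 4670 J.
Q = ΔU + W = nCpΔT = 5700 J.
Net over both steps: W = 7220 J, Q = 11900 J, ΔU = 4670 J.

11900 J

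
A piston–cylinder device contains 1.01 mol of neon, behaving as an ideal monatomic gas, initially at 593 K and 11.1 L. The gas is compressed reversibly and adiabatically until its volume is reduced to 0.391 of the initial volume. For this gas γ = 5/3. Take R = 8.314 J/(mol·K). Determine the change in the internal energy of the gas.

6500 J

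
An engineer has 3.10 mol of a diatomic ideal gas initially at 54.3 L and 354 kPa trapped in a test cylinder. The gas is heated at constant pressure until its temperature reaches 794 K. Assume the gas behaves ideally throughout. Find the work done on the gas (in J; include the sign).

-1240 J

T₁ = P₁V₁/(nR) = 354×54.3/(3.10×8.314) = 746 K.
Isobaric: P stays 354 kPa; V/T = const ⇒ T₂ = 794 K, V₂ = 57.8 L.
W = PΔV = 354×(57.8−54.3) kPa·L = 1240 J.
Work done on the gas = −W_by = -1240 J.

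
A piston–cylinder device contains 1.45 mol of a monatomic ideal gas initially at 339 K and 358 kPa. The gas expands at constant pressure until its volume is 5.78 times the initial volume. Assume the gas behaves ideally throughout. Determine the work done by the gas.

19500 J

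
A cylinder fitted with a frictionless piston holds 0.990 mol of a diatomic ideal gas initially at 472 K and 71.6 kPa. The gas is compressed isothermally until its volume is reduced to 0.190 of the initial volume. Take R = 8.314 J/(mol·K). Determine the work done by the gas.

V₁ = nRT₁/P₁ = 0.990×8.314×472/71.6 = 54.3 L.
Isothermal: T stays 472 K; PV = const ⇒ V₂ = 10.3 L, P₂ = 377 kPa.
W = nRT ln(V₂/V₁) = 0.990×8.314×472×ln(0.190) = -6450 J.

-6450 J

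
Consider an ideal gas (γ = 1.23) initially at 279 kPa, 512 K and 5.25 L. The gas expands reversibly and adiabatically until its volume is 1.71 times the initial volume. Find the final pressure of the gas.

144 kPa

Adiabatic: TV^(γ−1) = const ⇒ T₂ = 512×(0.585)^0.230 = 453 K; PV^γ = const ⇒ P₂ = 144 kPa.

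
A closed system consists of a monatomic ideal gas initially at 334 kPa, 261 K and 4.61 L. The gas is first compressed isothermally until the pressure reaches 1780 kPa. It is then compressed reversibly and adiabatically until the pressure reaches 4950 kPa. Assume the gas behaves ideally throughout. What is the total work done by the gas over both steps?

-3740 J

n = P₁V₁/(RT₁) = 334×4.61/(8.314×261) = 0.710 mol.
Step 1 — Isothermal: T stays 261 K; PV = const ⇒ V₂ = 0.865 L, P₂ = 1780 kPa.
ΔU = 0 (ideal gas, T constant).
W = nRT ln(V₂/V₁) = 0.710×8.314×261×ln(0.188) = -2580 J.
Q = ΔU + W = -2580 J.
State after step 1: P = 1780 kPa, V = 0.865 L, T = 261 K.
Step 2 — Adiabatic: T₂/T₁ = (P₂/P₁)^((γ−1)/γ) ⇒ T₂ = 261×(2.78)^0.400 = 393 K; V₂ = 0.468 L.
ΔU = nCvΔT = 0.710×12.5×(393−261) = 1170 J.
Q = 0 for an adiabatic process, so W = −ΔU = -1170 J.
Net over both steps: W = -3740 J, Q = -2580 J, ΔU = 1170 J.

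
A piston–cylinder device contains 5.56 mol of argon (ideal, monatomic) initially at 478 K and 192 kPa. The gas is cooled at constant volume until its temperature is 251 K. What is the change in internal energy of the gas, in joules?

V₁ = nRT₁/P₁ = 5.56×8.314×478/192 = 115 L.
Isochoric: V stays 115 L; P/T = const ⇒ T₂ = 251 K, P₂ = 101 kPa.
For an ideal gas ΔU = nCvΔT with Cv = (3/2)R = 12.5 J/(mol·K).
ΔU = 5.56×12.5×(251−478) = -15700 J.

-15700 J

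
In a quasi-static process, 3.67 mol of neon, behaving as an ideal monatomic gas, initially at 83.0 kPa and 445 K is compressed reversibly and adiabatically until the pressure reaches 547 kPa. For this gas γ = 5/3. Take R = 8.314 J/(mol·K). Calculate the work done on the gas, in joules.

V₁ = nRT₁/P₁ = 3.67×8.314×445/83.0 = 164 L.
Adiabatic: T₂/T₁ = (P₂/P₁)^((γ−1)/γ) ⇒ T₂ = 445×(6.59)^0.400 = 946 K; V₂ = 52.8 L.
ΔU = nCvΔT = 3.67×12.5×(946−445) = 22900 J.
Q = 0 for an adiabatic process, so W = −ΔU = -22900 J.
Work done on the gas = −W_by = 22900 J.

22900 J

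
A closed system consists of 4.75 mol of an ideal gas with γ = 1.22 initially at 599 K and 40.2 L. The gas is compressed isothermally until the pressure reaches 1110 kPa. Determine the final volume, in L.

21.3 L

P₁ = nRT₁/V₁ = 4.75×8.314×599/40.2 = 588 kPa.
Isothermal: T stays 599 K; PV = const ⇒ V₂ = 21.3 L, P₂ = 1110 kPa.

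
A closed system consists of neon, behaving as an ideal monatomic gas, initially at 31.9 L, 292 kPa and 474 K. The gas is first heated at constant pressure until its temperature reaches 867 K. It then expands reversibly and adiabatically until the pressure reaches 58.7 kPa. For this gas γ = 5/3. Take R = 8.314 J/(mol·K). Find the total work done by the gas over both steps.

19800 J

n = P₁V₁/(RT₁) = 292×31.9/(8.314×474) = 2.36 mol.
Step 1 — Isobaric: P stays 292 kPa; V/T = const ⇒ T₂ = 867 K, V₂ = 58.3 L.
W = PΔV = 292×(58.3−31.9) kPa·L = 7720 J.
ΔU = nCvΔT = 2.36×12.5×(867−474) = 11600 J.
Q = ΔU + W = nCpΔT = 19300 J.
State after step 1: P = 292 kPa, V = 58.3 L, T = 867 K.
Step 2 — Adiabatic: T₂/T₁ = (P₂/P₁)^((γ−1)/γ) ⇒ T₂ = 867×(0.201)^0.400 = 456 K; V₂ = 153 L.
ΔU = nCvΔT = 2.36×12.5×(456−867) = -12100 J.
Q = 0 for an adiabatic process, so W = −ΔU = 12100 J.
Net over both steps: W = 19800 J, Q = 19300 J, ΔU = -520 J.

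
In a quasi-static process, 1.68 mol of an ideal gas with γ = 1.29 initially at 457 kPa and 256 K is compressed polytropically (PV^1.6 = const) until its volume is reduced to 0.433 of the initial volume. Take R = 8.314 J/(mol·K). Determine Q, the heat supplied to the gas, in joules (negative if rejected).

4160 J

V₁ = nRT₁/P₁ = 1.68×8.314×256/457 = 7.82 L.
Polytropic n=1.6: T₂ = T₁(V₁/V₂)^(n−1) = 256×(2.31)^0.60 = 423 K; P₂ = P₁(V₁/V₂)^n = 1740 kPa.
W = (P₁V₁−P₂V₂)/(n−1) = (457×7.82−1740×3.39)/0.60 = -3890 J.
ΔU = nCvΔT = 1.68×28.7×(423−256) = 8040 J.
Q = ΔU + W = 4160 J.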